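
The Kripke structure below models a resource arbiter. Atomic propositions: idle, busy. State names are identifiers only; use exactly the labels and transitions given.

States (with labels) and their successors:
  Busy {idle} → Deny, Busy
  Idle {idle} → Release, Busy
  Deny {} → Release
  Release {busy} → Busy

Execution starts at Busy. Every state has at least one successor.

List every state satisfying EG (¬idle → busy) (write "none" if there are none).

States satisfying ¬idle → busy: {Busy, Idle, Release}.
States satisfying EG (¬idle → busy): {Busy, Idle, Release}.

{Busy, Idle, Release}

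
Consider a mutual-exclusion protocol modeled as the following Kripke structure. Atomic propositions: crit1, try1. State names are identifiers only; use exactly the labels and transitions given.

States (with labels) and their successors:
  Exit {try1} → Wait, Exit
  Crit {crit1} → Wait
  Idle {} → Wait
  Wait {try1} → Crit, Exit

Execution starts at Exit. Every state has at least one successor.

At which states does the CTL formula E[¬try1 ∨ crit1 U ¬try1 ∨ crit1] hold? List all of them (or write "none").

{Crit, Idle}

States satisfying ¬try1 ∨ crit1: {Crit, Idle}.
States satisfying E[¬try1 ∨ crit1 U ¬try1 ∨ crit1]: {Crit, Idle}.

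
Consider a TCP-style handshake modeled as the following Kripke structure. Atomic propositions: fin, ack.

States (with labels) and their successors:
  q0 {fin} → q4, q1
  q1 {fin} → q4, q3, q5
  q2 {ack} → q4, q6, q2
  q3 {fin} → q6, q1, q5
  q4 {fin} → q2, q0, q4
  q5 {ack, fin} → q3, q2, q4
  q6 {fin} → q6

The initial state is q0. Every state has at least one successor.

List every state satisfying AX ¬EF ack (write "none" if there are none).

States satisfying ¬EF ack: {q6}.
States satisfying AX ¬EF ack: {q6}.

{q6}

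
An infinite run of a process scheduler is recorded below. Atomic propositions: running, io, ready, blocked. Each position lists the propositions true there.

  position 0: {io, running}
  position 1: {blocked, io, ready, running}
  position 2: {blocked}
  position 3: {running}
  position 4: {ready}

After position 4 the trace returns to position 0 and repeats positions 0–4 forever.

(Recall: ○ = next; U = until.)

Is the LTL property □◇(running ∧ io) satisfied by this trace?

Yes

◇(running ∧ io) holds at every position 0..4, and those are all positions ever visited, so □◇(running ∧ io) holds.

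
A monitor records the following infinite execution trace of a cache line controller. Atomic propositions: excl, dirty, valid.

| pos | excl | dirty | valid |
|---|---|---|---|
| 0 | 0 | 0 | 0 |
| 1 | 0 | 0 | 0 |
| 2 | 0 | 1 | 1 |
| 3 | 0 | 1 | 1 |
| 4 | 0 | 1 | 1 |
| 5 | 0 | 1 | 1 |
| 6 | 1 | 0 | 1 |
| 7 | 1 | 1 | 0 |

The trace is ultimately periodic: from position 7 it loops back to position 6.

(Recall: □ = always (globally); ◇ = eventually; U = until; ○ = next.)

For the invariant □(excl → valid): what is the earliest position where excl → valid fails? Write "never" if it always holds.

7

Check excl → valid at each position in order: 0 ✓, 1 ✓, 2 ✓, 3 ✓, 4 ✓, 5 ✓, 6 ✓.
At position 7 the labels are {dirty, excl}, so excl → valid is false there. This is the first violation.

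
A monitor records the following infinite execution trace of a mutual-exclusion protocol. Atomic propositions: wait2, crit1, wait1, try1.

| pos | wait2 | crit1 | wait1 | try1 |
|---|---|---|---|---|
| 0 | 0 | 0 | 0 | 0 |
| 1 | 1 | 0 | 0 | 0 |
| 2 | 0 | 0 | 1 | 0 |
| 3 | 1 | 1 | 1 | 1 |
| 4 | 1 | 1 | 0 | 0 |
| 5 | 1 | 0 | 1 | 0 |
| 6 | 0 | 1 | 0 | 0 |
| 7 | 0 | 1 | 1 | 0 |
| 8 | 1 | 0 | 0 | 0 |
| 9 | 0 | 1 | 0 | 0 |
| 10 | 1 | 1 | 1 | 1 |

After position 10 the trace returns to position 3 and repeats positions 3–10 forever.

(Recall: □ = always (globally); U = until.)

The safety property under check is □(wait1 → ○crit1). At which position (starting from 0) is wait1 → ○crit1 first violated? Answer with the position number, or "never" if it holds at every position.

7

Check wait1 → ○crit1 at each position in order: 0 ✓, 1 ✓, 2 ✓, 3 ✓, 4 ✓, 5 ✓, 6 ✓.
At position 7 the labels are {crit1, wait1} and the next position 8 has {wait2}, so wait1 → ○crit1 is false there. This is the first violation.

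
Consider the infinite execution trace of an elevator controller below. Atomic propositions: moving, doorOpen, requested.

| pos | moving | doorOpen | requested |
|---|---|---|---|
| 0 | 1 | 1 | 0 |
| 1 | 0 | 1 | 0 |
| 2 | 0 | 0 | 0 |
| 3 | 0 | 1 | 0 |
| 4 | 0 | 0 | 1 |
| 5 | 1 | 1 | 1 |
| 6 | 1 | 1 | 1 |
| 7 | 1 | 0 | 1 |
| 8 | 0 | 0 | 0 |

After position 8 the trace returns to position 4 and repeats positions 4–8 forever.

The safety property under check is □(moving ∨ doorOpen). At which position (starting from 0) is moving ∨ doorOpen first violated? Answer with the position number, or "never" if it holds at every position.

Check moving ∨ doorOpen at each position in order: 0 ✓, 1 ✓.
At position 2 the labels are {}, so moving ∨ doorOpen is false there. This is the first violation.

2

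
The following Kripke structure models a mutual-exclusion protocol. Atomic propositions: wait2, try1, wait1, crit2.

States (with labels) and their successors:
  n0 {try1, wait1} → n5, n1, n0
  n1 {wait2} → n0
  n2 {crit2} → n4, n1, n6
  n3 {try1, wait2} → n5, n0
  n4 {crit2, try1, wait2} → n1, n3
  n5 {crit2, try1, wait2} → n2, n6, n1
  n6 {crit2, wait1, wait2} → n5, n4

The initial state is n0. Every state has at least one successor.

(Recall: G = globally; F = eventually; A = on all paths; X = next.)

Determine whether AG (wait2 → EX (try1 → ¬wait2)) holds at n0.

States satisfying wait2 → EX (try1 → ¬wait2): {n0, n1, n2, n3, n4, n5}.
States satisfying AG (wait2 → EX (try1 → ¬wait2)): ∅.
n6 is reachable from n0 and violates wait2 → EX (try1 → ¬wait2), so AG fails at n0.
n0 ∉ Sat(AG (wait2 → EX (try1 → ¬wait2))).

Violated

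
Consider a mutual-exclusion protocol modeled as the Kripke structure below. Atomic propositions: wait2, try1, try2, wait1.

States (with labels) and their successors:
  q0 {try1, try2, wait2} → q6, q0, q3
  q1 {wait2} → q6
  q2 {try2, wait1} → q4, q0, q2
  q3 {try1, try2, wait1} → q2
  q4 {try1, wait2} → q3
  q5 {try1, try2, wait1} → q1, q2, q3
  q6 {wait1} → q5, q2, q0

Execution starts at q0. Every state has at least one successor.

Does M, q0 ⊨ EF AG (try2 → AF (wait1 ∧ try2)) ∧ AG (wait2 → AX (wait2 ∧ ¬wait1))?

Violated

States satisfying AG (try2 → AF (wait1 ∧ try2)): ∅.
States satisfying EF AG (try2 → AF (wait1 ∧ try2)): ∅.
States satisfying wait2 → AX (wait2 ∧ ¬wait1): {q2, q3, q5, q6}.
States satisfying AG (wait2 → AX (wait2 ∧ ¬wait1)): ∅.
States satisfying EF AG (try2 → AF (wait1 ∧ try2)) ∧ AG (wait2 → AX (wait2 ∧ ¬wait1)): ∅.
q0 ∉ Sat(EF AG (try2 → AF (wait1 ∧ try2)) ∧ AG (wait2 → AX (wait2 ∧ ¬wait1))).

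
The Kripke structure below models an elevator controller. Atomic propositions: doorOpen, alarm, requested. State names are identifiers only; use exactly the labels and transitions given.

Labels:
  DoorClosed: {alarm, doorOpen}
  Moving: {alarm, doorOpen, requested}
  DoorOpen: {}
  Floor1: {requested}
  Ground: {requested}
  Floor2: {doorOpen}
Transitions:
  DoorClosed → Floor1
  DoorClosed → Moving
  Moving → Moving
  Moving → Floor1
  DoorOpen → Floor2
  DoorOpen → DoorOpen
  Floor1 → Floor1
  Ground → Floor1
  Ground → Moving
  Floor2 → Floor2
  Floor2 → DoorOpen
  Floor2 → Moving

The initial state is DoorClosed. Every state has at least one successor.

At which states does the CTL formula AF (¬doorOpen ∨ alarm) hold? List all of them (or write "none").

States satisfying ¬doorOpen ∨ alarm: {DoorClosed, Moving, DoorOpen, Floor1, Ground}.
States satisfying AF (¬doorOpen ∨ alarm): {DoorClosed, Moving, DoorOpen, Floor1, Ground}.

{DoorClosed, Moving, DoorOpen, Floor1, Ground}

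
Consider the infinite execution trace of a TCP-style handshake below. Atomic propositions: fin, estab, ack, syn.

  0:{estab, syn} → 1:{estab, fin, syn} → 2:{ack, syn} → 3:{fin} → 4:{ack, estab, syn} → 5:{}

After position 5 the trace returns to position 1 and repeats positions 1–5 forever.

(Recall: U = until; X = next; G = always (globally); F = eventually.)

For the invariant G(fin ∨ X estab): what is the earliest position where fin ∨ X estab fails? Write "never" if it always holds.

Check fin ∨ X estab at each position in order: 0 ✓, 1 ✓.
At position 2 the labels are {ack, syn} and the next position 3 has {fin}, so fin ∨ X estab is false there. This is the first violation.

2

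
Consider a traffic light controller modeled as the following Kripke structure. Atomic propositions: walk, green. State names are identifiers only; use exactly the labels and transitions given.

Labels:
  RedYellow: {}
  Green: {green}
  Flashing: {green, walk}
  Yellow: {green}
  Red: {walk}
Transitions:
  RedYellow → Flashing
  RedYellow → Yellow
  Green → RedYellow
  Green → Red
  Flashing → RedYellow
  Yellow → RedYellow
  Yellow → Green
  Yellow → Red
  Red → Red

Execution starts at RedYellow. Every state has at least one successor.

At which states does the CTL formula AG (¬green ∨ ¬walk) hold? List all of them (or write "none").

States satisfying ¬green ∨ ¬walk: {RedYellow, Green, Yellow, Red}.
States satisfying AG (¬green ∨ ¬walk): {Red}.

{Red}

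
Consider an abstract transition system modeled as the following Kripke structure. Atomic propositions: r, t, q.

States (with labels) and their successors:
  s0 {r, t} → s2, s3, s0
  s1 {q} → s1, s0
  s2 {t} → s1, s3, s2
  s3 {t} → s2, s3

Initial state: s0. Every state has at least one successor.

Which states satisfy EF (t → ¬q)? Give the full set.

{s0, s1, s2, s3}

States satisfying t → ¬q: {s0, s1, s2, s3}.
States satisfying EF (t → ¬q): {s0, s1, s2, s3}.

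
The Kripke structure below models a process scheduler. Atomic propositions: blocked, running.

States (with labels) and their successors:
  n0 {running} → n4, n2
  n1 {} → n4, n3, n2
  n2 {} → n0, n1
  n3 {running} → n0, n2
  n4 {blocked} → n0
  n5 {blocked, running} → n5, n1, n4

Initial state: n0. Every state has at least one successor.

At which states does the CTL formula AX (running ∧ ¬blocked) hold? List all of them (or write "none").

States satisfying running ∧ ¬blocked: {n0, n3}.
States satisfying AX (running ∧ ¬blocked): {n4}.

{n4}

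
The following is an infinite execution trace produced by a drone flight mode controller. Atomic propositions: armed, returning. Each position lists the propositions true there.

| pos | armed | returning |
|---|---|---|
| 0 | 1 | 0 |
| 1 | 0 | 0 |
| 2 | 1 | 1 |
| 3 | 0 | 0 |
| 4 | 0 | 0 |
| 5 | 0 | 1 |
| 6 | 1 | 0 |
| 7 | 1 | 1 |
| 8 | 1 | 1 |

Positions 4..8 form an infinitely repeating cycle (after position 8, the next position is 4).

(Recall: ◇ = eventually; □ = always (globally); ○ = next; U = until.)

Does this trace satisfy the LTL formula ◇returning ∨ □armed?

returning holds at position 2, which is reachable from 0, so ◇returning holds.
armed must hold at every position from 0 onward. It fails at position 1, so □armed is false.
At position 0: ◇returning is true; □armed is false; so ◇returning ∨ □armed is true.

Satisfied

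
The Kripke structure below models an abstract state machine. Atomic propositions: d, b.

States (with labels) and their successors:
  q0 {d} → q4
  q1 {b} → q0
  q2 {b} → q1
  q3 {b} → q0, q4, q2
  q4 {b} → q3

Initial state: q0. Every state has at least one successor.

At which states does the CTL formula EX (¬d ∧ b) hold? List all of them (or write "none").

{q0, q2, q3, q4}

States satisfying ¬d ∧ b: {q1, q2, q3, q4}.
States satisfying EX (¬d ∧ b): {q0, q2, q3, q4}.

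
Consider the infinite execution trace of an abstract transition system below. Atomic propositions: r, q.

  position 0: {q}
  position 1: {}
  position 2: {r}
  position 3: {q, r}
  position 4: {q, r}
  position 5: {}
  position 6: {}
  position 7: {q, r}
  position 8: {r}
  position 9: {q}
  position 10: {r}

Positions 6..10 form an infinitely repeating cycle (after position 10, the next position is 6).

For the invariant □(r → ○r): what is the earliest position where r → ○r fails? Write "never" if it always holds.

4

Check r → ○r at each position in order: 0 ✓, 1 ✓, 2 ✓, 3 ✓.
At position 4 the labels are {q, r} and the next position 5 has {}, so r → ○r is false there. This is the first violation.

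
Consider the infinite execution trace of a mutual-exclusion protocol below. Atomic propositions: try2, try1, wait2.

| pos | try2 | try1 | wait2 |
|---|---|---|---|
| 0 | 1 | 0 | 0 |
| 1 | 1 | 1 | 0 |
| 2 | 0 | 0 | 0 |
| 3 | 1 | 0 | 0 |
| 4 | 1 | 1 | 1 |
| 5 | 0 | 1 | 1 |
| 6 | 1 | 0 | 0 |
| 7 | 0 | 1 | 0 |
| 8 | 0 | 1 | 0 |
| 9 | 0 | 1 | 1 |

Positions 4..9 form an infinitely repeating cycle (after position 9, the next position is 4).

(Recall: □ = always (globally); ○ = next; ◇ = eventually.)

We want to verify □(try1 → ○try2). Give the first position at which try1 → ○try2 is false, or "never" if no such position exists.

1

Check try1 → ○try2 at each position in order: 0 ✓.
At position 1 the labels are {try1, try2} and the next position 2 has {}, so try1 → ○try2 is false there. This is the first violation.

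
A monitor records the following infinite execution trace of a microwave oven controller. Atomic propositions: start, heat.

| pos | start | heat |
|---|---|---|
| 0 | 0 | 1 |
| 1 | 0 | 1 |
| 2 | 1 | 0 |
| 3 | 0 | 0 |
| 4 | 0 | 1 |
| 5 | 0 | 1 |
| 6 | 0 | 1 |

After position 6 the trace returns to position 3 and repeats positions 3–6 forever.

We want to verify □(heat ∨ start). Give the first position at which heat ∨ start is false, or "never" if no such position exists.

3

Check heat ∨ start at each position in order: 0 ✓, 1 ✓, 2 ✓.
At position 3 the labels are {}, so heat ∨ start is false there. This is the first violation.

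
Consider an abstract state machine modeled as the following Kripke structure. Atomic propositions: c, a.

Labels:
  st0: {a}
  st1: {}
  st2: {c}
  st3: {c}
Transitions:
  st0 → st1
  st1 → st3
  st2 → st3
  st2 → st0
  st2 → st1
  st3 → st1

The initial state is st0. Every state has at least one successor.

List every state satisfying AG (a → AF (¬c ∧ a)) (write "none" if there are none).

{st0, st1, st2, st3}

States satisfying a → AF (¬c ∧ a): {st0, st1, st2, st3}.
States satisfying AG (a → AF (¬c ∧ a)): {st0, st1, st2, st3}.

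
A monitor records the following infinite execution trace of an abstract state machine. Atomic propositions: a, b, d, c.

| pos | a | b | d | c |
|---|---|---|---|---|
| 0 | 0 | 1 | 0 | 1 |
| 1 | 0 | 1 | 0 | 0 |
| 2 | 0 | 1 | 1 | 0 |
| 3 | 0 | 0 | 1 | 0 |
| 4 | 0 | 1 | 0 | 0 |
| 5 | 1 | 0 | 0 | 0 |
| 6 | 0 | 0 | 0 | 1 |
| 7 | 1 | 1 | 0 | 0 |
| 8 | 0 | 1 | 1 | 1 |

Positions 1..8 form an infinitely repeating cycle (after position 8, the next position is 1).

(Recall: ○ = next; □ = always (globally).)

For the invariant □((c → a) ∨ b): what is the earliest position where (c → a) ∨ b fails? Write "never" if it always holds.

Check (c → a) ∨ b at each position in order: 0 ✓, 1 ✓, 2 ✓, 3 ✓, 4 ✓, 5 ✓.
At position 6 the labels are {c}, so (c → a) ∨ b is false there. This is the first violation.

6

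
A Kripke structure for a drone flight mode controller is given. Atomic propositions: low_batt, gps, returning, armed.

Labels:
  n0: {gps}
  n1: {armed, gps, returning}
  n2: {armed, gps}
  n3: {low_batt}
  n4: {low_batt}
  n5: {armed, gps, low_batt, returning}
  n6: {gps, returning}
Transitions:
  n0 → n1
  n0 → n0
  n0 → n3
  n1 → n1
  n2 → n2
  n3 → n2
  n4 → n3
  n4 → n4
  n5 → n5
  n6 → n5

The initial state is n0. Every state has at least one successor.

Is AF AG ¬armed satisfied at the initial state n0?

States satisfying AG ¬armed: ∅.
States satisfying AF AG ¬armed: ∅.
There is a path from n0 along which AG ¬armed never holds.
n0 ∉ Sat(AF AG ¬armed).

No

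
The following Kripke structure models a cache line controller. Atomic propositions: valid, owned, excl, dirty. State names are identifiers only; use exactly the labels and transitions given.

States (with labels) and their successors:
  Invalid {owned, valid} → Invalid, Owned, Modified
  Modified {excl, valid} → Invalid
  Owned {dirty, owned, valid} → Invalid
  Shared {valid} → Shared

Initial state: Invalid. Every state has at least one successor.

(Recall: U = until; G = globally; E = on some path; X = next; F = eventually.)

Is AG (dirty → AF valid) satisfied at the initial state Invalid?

States satisfying dirty → AF valid: {Invalid, Modified, Owned, Shared}.
States satisfying AG (dirty → AF valid): {Invalid, Modified, Owned, Shared}.
Every state reachable from Invalid satisfies dirty → AF valid.
Invalid ∈ Sat(AG (dirty → AF valid)).

Yes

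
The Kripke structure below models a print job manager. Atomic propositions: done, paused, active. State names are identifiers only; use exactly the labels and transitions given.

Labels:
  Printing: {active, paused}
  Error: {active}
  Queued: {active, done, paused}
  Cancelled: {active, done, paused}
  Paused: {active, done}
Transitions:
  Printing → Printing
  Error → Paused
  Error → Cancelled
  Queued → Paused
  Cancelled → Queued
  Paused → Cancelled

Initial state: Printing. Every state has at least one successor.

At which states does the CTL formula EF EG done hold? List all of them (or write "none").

{Error, Queued, Cancelled, Paused}

States satisfying EG done: {Queued, Cancelled, Paused}.
States satisfying EF EG done: {Error, Queued, Cancelled, Paused}.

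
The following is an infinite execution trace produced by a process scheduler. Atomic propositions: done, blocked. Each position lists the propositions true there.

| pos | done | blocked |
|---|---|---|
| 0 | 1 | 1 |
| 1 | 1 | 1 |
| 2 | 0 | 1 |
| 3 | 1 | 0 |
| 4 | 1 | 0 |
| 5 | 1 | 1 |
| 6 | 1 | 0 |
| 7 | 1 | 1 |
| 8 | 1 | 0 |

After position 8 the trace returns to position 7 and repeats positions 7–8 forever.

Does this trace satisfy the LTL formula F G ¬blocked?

G ¬blocked is false at every position 0..8, so it never becomes true and F G ¬blocked fails.

Does not hold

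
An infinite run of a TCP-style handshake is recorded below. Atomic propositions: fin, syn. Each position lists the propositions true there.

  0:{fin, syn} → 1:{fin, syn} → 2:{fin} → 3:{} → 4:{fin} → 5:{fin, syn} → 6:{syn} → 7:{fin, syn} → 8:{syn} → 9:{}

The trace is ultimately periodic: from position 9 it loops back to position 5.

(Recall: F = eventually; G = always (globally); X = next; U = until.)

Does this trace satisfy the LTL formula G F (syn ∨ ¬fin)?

Satisfied

F (syn ∨ ¬fin) holds at every position 0..9, and those are all positions ever visited, so G F (syn ∨ ¬fin) holds.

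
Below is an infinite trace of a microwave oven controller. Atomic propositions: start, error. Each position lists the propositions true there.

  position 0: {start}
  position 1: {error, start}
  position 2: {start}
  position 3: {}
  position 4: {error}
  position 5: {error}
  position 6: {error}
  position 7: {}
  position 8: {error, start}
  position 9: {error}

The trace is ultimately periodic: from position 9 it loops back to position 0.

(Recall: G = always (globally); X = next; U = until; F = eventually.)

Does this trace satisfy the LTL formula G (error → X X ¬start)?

Violated

error → X X ¬start must hold at every position from 0 onward. It fails at position 6, so G (error → X X ¬start) is false.
Positions where error holds: 1, 4, 5, 6, 8, 9.
Check X X ¬start at each: 1→ok, 4→ok, 5→ok, 6→fails, 8→fails, 9→fails.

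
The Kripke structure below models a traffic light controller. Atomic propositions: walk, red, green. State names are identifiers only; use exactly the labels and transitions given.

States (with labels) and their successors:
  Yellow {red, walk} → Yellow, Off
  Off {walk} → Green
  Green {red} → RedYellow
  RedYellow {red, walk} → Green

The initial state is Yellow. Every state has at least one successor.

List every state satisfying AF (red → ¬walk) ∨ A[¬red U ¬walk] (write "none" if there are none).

{Off, Green, RedYellow}

States satisfying red → ¬walk: {Off, Green}.
States satisfying AF (red → ¬walk): {Off, Green, RedYellow}.
States satisfying ¬red: {Off}.
States satisfying ¬walk: {Green}.
States satisfying A[¬red U ¬walk]: {Off, Green}.
States satisfying AF (red → ¬walk) ∨ A[¬red U ¬walk]: {Off, Green, RedYellow}.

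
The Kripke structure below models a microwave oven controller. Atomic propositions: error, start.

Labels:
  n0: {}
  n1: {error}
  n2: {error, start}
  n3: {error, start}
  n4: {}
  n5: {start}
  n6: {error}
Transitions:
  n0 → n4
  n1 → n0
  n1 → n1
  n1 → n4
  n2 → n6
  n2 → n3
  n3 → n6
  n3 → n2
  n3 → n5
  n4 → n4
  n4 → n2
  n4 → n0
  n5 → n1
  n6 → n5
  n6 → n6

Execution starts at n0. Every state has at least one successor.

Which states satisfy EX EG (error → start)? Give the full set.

States satisfying EG (error → start): {n0, n2, n3, n4}.
States satisfying EX EG (error → start): {n0, n1, n2, n3, n4}.

{n0, n1, n2, n3, n4}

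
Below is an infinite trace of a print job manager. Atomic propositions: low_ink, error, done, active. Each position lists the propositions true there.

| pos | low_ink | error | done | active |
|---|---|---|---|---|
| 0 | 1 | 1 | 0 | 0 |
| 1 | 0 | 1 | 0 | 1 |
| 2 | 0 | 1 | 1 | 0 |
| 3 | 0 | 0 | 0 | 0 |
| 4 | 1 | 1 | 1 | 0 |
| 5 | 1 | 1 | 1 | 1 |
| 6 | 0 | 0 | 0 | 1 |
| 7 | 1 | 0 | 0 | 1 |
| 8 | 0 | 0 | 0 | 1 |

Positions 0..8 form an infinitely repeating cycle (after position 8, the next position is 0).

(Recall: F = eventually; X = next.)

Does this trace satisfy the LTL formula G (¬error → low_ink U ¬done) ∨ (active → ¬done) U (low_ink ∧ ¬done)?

¬error → low_ink U ¬done holds at every position 0..8, and those are all positions ever visited, so G (¬error → low_ink U ¬done) holds.
Positions where ¬error holds: 3, 6, 7, 8.
Check low_ink U ¬done at each: 3→ok, 6→ok, 7→ok, 8→ok.
Walking from position 0: low_ink ∧ ¬done first holds at position 0, and active → ¬done holds at every earlier position along the way, so (active → ¬done) U (low_ink ∧ ¬done) holds.
At position 0: G (¬error → low_ink U ¬done) is true; (active → ¬done) U (low_ink ∧ ¬done) is true; so G (¬error → low_ink U ¬done) ∨ (active → ¬done) U (low_ink ∧ ¬done) is true.

Yes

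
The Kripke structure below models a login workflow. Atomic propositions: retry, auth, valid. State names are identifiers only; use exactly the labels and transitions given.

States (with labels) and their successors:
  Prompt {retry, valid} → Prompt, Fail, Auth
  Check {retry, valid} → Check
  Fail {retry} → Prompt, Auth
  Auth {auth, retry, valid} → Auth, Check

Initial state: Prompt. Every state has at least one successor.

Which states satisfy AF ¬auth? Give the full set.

States satisfying ¬auth: {Prompt, Check, Fail}.
States satisfying AF ¬auth: {Prompt, Check, Fail}.

{Prompt, Check, Fail}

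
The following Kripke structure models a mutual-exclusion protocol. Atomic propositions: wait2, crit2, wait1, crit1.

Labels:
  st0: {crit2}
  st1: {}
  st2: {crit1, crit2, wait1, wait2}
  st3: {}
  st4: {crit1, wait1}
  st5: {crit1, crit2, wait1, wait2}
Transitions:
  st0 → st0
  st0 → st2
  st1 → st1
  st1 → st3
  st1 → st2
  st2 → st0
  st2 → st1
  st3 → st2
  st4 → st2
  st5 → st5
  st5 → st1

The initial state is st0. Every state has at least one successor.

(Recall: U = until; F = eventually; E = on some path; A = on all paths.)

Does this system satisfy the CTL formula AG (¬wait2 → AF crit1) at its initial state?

States satisfying ¬wait2 → AF crit1: {st2, st3, st4, st5}.
States satisfying AG (¬wait2 → AF crit1): ∅.
st0 is reachable from st0 and violates ¬wait2 → AF crit1, so AG fails at st0.
st0 ∉ Sat(AG (¬wait2 → AF crit1)).

Violated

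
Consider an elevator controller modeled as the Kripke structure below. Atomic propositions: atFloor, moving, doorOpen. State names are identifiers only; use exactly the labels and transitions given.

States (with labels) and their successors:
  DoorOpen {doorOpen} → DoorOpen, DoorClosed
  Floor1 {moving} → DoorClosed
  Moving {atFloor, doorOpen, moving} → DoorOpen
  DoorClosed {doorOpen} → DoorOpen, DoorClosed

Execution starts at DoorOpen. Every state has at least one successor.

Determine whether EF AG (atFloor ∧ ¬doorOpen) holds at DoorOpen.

States satisfying AG (atFloor ∧ ¬doorOpen): ∅.
States satisfying EF AG (atFloor ∧ ¬doorOpen): ∅.
No suitable path/successor from DoorOpen witnesses the formula.
DoorOpen ∉ Sat(EF AG (atFloor ∧ ¬doorOpen)).

Violated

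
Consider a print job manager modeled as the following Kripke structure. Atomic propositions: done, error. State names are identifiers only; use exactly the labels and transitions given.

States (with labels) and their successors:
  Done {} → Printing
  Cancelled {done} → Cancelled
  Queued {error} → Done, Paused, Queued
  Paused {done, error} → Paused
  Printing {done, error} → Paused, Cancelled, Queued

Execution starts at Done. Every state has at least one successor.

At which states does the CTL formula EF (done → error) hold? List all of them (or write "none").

{Done, Queued, Paused, Printing}

States satisfying done → error: {Done, Queued, Paused, Printing}.
States satisfying EF (done → error): {Done, Queued, Paused, Printing}.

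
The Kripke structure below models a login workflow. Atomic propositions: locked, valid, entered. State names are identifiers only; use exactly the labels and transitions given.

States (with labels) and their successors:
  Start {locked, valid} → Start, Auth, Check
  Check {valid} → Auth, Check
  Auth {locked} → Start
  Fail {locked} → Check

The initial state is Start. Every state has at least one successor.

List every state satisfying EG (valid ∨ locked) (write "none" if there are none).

States satisfying valid ∨ locked: {Start, Check, Auth, Fail}.
States satisfying EG (valid ∨ locked): {Start, Check, Auth, Fail}.

{Start, Check, Auth, Fail}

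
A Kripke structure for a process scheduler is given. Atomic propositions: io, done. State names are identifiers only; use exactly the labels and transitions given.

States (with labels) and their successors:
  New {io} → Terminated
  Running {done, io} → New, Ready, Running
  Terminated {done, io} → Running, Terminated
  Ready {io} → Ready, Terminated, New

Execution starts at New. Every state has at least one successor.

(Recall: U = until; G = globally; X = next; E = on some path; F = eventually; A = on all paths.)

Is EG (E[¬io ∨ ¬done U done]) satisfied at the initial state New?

Holds

States satisfying E[¬io ∨ ¬done U done]: {New, Running, Terminated, Ready}.
States satisfying EG (E[¬io ∨ ¬done U done]): {New, Running, Terminated, Ready}.
New ∈ Sat(EG (E[¬io ∨ ¬done U done])).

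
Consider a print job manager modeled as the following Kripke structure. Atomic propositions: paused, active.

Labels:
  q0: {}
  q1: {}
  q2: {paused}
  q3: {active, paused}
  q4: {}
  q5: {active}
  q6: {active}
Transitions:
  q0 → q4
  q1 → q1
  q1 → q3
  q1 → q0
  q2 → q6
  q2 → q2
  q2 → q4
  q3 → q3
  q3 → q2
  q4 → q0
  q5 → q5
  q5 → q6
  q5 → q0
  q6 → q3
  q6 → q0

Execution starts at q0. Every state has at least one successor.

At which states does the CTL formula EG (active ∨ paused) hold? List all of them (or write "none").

States satisfying active ∨ paused: {q2, q3, q5, q6}.
States satisfying EG (active ∨ paused): {q2, q3, q5, q6}.

{q2, q3, q5, q6}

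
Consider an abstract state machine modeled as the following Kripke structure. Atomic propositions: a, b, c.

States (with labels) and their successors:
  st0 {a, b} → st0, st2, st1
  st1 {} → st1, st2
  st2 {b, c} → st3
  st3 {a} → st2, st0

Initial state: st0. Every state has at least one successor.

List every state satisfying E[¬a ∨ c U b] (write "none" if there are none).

{st0, st1, st2}

States satisfying ¬a ∨ c: {st1, st2}.
States satisfying b: {st0, st2}.
States satisfying E[¬a ∨ c U b]: {st0, st1, st2}.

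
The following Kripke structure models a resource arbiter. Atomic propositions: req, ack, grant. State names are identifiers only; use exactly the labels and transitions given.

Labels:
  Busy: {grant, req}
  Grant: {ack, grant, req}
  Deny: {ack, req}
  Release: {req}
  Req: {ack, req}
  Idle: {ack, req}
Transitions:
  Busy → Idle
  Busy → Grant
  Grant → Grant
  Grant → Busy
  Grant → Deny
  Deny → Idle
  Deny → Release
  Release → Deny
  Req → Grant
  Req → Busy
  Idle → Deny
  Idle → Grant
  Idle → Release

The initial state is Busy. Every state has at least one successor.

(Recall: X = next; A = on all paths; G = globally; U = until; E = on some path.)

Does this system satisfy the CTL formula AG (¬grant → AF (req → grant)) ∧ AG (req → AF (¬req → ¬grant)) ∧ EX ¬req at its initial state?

States satisfying ¬grant → AF (req → grant): {Busy, Grant, Req}.
States satisfying AG (¬grant → AF (req → grant)): ∅.
States satisfying req → AF (¬req → ¬grant): {Busy, Grant, Deny, Release, Req, Idle}.
States satisfying AG (req → AF (¬req → ¬grant)): {Busy, Grant, Deny, Release, Req, Idle}.
States satisfying ¬req: ∅.
States satisfying EX ¬req: ∅.
States satisfying AG (req → AF (¬req → ¬grant)) ∧ EX ¬req: ∅.
States satisfying AG (¬grant → AF (req → grant)) ∧ AG (req → AF (¬req → ¬grant)) ∧ EX ¬req: ∅.
Busy ∉ Sat(AG (¬grant → AF (req → grant)) ∧ AG (req → AF (¬req → ¬grant)) ∧ EX ¬req).

Violated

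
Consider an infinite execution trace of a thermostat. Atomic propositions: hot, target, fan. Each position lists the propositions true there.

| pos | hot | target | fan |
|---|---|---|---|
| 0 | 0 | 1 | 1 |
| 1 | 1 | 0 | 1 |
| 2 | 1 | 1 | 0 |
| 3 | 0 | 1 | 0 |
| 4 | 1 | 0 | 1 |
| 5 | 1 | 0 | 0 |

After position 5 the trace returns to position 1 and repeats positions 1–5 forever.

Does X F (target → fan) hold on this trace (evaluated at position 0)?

Holds

The position after 0 is 1; F (target → fan) is true there.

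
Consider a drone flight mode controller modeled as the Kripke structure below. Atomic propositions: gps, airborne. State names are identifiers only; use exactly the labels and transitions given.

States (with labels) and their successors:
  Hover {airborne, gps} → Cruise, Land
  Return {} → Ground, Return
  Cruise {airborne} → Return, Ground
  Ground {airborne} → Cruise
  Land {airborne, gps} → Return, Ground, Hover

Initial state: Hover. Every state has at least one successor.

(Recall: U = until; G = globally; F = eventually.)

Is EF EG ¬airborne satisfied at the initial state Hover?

States satisfying EG ¬airborne: {Return}.
States satisfying EF EG ¬airborne: {Hover, Return, Cruise, Ground, Land}.
Some path from Hover reaches a state where EG ¬airborne holds.
Hover ∈ Sat(EF EG ¬airborne).

Satisfied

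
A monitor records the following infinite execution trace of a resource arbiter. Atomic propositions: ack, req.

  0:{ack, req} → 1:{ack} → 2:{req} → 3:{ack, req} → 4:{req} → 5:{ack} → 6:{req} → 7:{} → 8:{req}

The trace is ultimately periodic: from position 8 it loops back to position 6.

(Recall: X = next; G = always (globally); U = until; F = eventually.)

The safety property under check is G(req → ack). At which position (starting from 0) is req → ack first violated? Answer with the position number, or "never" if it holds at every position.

Check req → ack at each position in order: 0 ✓, 1 ✓.
At position 2 the labels are {req}, so req → ack is false there. This is the first violation.

2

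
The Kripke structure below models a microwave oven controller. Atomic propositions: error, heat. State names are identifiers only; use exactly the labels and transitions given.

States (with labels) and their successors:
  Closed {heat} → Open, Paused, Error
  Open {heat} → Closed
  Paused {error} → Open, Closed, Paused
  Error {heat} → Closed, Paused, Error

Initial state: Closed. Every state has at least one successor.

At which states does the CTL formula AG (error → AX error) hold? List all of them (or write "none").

States satisfying error → AX error: {Closed, Open, Error}.
States satisfying AG (error → AX error): ∅.

none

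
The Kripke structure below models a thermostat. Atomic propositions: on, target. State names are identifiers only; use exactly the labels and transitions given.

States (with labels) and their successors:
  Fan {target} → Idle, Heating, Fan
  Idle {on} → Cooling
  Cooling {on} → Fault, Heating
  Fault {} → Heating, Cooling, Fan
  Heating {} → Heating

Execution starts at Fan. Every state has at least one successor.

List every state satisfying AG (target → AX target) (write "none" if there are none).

States satisfying target → AX target: {Idle, Cooling, Fault, Heating}.
States satisfying AG (target → AX target): {Heating}.

{Heating}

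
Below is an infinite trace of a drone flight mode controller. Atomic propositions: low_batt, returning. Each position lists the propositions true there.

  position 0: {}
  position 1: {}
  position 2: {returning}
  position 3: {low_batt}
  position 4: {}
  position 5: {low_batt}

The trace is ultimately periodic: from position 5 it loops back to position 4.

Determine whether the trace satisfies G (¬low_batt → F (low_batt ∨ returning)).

Holds

¬low_batt → F (low_batt ∨ returning) holds at every position 0..5, and those are all positions ever visited, so G (¬low_batt → F (low_batt ∨ returning)) holds.
Positions where ¬low_batt holds: 0, 1, 2, 4.
Check F (low_batt ∨ returning) at each: 0→ok, 1→ok, 2→ok, 4→ok.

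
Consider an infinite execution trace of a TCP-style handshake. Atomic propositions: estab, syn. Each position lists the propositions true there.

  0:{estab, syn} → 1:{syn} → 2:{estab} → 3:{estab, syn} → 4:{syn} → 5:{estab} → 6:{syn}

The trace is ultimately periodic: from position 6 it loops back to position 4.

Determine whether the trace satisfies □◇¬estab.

◇¬estab holds at every position 0..6, and those are all positions ever visited, so □◇¬estab holds.

Holds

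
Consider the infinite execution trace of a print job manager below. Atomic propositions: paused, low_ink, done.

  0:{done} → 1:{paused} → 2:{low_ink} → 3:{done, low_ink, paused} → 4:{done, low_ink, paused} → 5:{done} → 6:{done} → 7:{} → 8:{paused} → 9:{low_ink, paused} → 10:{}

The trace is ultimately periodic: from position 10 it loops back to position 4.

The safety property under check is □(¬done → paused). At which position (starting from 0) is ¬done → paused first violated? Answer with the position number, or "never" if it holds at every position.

2

Check ¬done → paused at each position in order: 0 ✓, 1 ✓.
At position 2 the labels are {low_ink}, so ¬done → paused is false there. This is the first violation.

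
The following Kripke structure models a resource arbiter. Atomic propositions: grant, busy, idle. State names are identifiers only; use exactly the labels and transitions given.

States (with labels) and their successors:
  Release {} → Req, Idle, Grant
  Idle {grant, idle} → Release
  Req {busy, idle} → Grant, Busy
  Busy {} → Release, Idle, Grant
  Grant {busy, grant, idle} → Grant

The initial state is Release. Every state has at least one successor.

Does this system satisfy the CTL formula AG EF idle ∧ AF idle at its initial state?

States satisfying EF idle: {Release, Idle, Req, Busy, Grant}.
States satisfying AG EF idle: {Release, Idle, Req, Busy, Grant}.
States satisfying idle: {Idle, Req, Grant}.
States satisfying AF idle: {Release, Idle, Req, Busy, Grant}.
States satisfying AG EF idle ∧ AF idle: {Release, Idle, Req, Busy, Grant}.
Release ∈ Sat(AG EF idle ∧ AF idle).

Satisfied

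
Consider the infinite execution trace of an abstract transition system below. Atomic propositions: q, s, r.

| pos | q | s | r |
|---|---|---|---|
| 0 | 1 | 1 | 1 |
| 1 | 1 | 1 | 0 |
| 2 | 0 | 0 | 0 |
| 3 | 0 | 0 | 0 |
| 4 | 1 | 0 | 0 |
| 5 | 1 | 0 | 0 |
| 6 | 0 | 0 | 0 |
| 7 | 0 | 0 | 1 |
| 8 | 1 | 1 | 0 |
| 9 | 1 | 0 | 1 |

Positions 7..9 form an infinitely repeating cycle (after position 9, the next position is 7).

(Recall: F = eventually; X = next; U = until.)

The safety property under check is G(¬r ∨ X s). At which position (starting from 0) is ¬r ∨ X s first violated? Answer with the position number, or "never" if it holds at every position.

9

Check ¬r ∨ X s at each position in order: 0 ✓, 1 ✓, 2 ✓, 3 ✓, 4 ✓, 5 ✓, 6 ✓, 7 ✓, 8 ✓.
At position 9 the labels are {q, r} and the next position 7 has {r}, so ¬r ∨ X s is false there. This is the first violation.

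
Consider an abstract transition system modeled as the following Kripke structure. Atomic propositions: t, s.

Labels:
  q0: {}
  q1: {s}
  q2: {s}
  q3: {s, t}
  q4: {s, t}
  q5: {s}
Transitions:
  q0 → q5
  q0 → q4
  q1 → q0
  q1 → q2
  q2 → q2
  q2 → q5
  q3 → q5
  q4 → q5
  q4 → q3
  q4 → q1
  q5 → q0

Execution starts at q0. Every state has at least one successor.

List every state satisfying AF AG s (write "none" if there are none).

States satisfying AG s: ∅.
States satisfying AF AG s: ∅.

none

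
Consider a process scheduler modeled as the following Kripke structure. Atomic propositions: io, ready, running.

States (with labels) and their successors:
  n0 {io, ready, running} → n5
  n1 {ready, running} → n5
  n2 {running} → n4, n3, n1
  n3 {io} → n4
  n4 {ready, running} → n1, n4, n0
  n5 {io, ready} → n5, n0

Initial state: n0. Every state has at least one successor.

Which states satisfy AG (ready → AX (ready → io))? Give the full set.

{n0, n1, n5}

States satisfying ready → AX (ready → io): {n0, n1, n2, n3, n5}.
States satisfying AG (ready → AX (ready → io)): {n0, n1, n5}.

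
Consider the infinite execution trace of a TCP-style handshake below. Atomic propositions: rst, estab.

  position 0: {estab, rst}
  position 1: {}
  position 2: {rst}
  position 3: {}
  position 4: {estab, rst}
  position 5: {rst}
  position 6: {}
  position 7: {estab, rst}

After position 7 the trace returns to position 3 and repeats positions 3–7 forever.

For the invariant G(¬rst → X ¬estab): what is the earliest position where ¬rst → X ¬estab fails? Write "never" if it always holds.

Check ¬rst → X ¬estab at each position in order: 0 ✓, 1 ✓, 2 ✓.
At position 3 the labels are {} and the next position 4 has {estab, rst}, so ¬rst → X ¬estab is false there. This is the first violation.

3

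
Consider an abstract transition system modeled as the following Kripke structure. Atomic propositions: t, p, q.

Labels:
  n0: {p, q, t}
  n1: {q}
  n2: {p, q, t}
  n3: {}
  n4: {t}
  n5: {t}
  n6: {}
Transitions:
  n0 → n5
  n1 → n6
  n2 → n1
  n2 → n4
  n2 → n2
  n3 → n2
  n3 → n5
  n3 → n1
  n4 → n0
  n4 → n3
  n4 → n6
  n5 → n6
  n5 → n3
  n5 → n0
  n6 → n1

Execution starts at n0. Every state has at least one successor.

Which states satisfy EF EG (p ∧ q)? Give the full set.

{n0, n2, n3, n4, n5}

States satisfying EG (p ∧ q): {n2}.
States satisfying EF EG (p ∧ q): {n0, n2, n3, n4, n5}.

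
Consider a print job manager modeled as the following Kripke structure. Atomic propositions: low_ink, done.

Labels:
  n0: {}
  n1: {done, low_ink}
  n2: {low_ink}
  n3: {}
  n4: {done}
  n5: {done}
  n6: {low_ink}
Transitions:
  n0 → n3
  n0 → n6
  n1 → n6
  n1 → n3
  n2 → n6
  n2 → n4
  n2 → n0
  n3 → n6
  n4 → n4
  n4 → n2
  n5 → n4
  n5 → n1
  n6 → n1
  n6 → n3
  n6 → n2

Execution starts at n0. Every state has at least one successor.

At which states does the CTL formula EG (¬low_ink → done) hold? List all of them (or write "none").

States satisfying ¬low_ink → done: {n1, n2, n4, n5, n6}.
States satisfying EG (¬low_ink → done): {n1, n2, n4, n5, n6}.

{n1, n2, n4, n5, n6}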